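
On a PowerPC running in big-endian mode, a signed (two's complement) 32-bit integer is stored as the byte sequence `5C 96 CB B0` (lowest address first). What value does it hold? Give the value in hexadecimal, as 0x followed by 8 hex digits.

Big-endian: lowest address holds the most-significant byte.
The bytes are already most-significant first: 0x5C96CBB0.

0x5C96CBB0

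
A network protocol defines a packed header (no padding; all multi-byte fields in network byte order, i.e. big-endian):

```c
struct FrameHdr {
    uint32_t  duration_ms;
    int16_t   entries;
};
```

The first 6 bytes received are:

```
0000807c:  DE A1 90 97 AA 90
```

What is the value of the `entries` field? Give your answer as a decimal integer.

-21872

`entries` follows `duration_ms` (4 bytes), so it starts at byte offset 4 and occupies 2 bytes.
Bytes at offsets 4..5: AA 90.
Big-endian: lowest address holds the most-significant byte.
The bytes are already most-significant first: 0xAA90.
Top bit is set, so as a signed 16-bit value this is 0xAA90 − 2^16 = -21872.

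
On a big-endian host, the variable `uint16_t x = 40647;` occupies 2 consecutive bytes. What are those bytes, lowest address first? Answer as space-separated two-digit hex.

9E C7

40647 in hexadecimal, padded to 16 bits, is 0x9EC7.
Split into bytes (most-significant first): 9E C7.
Big-endian: lowest address holds the most-significant byte.
So the memory order matches the most-significant-first order: 9E C7.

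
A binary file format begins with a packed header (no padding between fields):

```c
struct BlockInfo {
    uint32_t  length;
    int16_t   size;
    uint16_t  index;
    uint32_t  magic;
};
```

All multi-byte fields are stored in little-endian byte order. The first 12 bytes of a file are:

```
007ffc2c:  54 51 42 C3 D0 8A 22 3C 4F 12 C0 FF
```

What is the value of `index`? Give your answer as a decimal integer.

`index` follows `length` (4 B), `size` (2 B), so it starts at offset 4 + 2 = 6 and occupies 2 bytes.
Bytes at offsets 6..7: 22 3C.
Little-endian stores the least-significant byte at the lowest address.
Reassemble most-significant byte first: 3C 22 → 0x3C22.
0x3C22 = 15394.

15394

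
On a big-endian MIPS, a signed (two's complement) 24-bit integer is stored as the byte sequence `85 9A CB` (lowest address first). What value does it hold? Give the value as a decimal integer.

-8021301

Big-endian: lowest address holds the most-significant byte.
The bytes are already most-significant first: 0x859ACB.
Top bit is set, so as a signed 24-bit value this is 0x859ACB − 2^24 = -8021301.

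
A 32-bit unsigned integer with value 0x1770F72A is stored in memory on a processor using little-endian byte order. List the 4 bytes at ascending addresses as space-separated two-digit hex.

2A F7 70 17

Split into bytes (most-significant first): 17 70 F7 2A.
Little-endian stores the least-significant byte at the lowest address.
So at ascending addresses the bytes are 2A F7 70 17.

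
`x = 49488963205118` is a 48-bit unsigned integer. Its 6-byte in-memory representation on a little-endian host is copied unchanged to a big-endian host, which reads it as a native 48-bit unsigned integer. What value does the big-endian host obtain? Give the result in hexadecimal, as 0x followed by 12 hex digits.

49488963205118 in 48-bit hexadecimal is 0x2D028C1277FE.
Stored little-endian, the bytes at ascending addresses are FE 77 12 8C 02 2D.
Read back as big-endian, the last byte is least significant, giving 0xFE77128C022D.

0xFE77128C022D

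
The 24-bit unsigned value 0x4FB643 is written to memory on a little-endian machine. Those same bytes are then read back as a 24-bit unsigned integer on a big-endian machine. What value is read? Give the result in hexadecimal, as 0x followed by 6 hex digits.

0x43B64F

Stored little-endian, the bytes at ascending addresses are 43 B6 4F.
Read back as big-endian, the last byte is least significant, giving 0x43B64F.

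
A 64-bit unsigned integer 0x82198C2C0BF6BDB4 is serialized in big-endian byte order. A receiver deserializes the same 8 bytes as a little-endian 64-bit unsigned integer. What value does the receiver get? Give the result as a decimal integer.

Stored big-endian, the bytes at ascending addresses are 82 19 8C 2C 0B F6 BD B4.
Read back as little-endian, the first byte is least significant, giving 0xB4BDF60B2C8C1982.
0xB4BDF60B2C8C1982 = 13023836225277794690.

13023836225277794690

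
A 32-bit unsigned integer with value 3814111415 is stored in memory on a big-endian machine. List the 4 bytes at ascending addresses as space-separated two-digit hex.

E3 56 B8 B7

3814111415 in hexadecimal, padded to 32 bits, is 0xE356B8B7.
Split into bytes (most-significant first): E3 56 B8 B7.
In big-endian order the high byte comes first in memory.
So the memory order matches the most-significant-first order: E3 56 B8 B7.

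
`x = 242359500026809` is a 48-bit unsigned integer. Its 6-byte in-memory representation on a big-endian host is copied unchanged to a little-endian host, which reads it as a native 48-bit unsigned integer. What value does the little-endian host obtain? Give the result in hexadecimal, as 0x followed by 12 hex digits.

242359500026809 in 48-bit hexadecimal is 0xDC6CB7E833B9.
Stored big-endian, the bytes at ascending addresses are DC 6C B7 E8 33 B9.
Read back as little-endian, the first byte is least significant, giving 0xB933E8B76CDC.

0xB933E8B76CDC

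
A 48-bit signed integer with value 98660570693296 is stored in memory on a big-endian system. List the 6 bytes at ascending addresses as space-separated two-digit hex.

59 BB 34 44 FE B0

98660570693296 in hexadecimal, padded to 48 bits, is 0x59BB3444FEB0.
Split into bytes (most-significant first): 59 BB 34 44 FE B0.
In big-endian order the high byte comes first in memory.
So the memory order matches the most-significant-first order: 59 BB 34 44 FE B0.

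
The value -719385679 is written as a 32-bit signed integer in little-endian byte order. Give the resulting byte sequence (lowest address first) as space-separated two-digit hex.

Two's complement of -719385679 in 32 bits: 719385679 = 0x2AE0F44F; invert → 0xD51F0BB0; add 1 → 0xD51F0BB1.
Split into bytes (most-significant first): D5 1F 0B B1.
Little-endian: lowest address holds the least-significant byte.
So at ascending addresses the bytes are B1 0B 1F D5.

B1 0B 1F D5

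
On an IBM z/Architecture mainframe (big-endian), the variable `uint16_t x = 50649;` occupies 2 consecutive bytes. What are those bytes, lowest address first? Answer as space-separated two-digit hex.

50649 in hexadecimal, padded to 16 bits, is 0xC5D9.
Split into bytes (most-significant first): C5 D9.
Big-endian: lowest address holds the most-significant byte.
So the memory order matches the most-significant-first order: C5 D9.

C5 D9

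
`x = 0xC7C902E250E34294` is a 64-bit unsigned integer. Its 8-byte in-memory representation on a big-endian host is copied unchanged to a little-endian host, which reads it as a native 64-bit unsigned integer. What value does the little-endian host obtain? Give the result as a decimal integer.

Stored big-endian, the bytes at ascending addresses are C7 C9 02 E2 50 E3 42 94.
Read back as little-endian, the first byte is least significant, giving 0x9442E350E202C9C7.
0x9442E350E202C9C7 = 10683351202604960199.

10683351202604960199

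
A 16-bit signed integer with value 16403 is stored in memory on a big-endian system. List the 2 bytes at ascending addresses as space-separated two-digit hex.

40 13

16403 in hexadecimal, padded to 16 bits, is 0x4013.
Split into bytes (most-significant first): 40 13.
In big-endian order the high byte comes first in memory.
So the memory order matches the most-significant-first order: 40 13.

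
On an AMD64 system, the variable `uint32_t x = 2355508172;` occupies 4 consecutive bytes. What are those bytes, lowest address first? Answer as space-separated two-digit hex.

2355508172 in hexadecimal, padded to 32 bits, is 0x8C6633CC.
Split into bytes (most-significant first): 8C 66 33 CC.
In little-endian order the low byte comes first in memory.
So at ascending addresses the bytes are CC 33 66 8C.

CC 33 66 8C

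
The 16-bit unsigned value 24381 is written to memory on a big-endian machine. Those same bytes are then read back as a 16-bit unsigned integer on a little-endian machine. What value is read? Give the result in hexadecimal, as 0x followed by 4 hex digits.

24381 in 16-bit hexadecimal is 0x5F3D.
Stored big-endian, the bytes at ascending addresses are 5F 3D.
Read back as little-endian, the first byte is least significant, giving 0x3D5F.

0x3D5F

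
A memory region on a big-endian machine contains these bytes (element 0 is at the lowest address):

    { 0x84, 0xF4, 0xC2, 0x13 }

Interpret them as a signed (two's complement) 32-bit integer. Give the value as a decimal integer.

Big-endian stores the most-significant byte at the lowest address.
The bytes are already most-significant first: 0x84F4C213.
Top bit is set, so as a signed 32-bit value this is 0x84F4C213 − 2^32 = -2064334317.

-2064334317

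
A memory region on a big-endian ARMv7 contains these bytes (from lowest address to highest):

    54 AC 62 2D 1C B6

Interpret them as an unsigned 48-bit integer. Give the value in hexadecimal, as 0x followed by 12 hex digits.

Big-endian: lowest address holds the most-significant byte.
The bytes are already most-significant first: 0x54AC622D1CB6.

0x54AC622D1CB6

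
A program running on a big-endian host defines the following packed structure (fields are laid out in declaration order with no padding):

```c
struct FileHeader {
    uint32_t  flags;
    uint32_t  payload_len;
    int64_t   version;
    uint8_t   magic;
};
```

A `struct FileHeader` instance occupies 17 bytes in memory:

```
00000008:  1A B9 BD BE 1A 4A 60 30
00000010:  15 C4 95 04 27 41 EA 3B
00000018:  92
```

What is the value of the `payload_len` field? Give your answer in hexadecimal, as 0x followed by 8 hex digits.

0x1A4A6030

`payload_len` follows `flags` (4 bytes), so it starts at byte offset 4 and occupies 4 bytes.
Bytes at offsets 4..7: 1A 4A 60 30.
In big-endian order the high byte comes first in memory.
The bytes are already most-significant first: 0x1A4A6030.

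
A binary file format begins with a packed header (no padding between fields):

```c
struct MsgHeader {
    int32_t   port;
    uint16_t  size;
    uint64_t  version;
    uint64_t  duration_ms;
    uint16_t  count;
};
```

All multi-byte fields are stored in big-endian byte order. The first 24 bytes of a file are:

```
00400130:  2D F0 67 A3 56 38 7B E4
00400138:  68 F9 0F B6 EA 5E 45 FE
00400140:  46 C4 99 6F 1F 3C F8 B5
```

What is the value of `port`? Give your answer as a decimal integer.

`port` is the first field, at byte offset 0, occupying 4 bytes.
Bytes at offsets 0..3: 2D F0 67 A3.
Big-endian: lowest address holds the most-significant byte.
The bytes are already most-significant first: 0x2DF067A3.
0x2DF067A3 = 770729891.

770729891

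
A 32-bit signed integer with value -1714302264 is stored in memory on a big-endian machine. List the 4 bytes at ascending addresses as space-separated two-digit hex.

Two's complement of -1714302264 in 32 bits: 1714302264 = 0x662E2D38; invert → 0x99D1D2C7; add 1 → 0x99D1D2C8.
Split into bytes (most-significant first): 99 D1 D2 C8.
In big-endian order the high byte comes first in memory.
So the memory order matches the most-significant-first order: 99 D1 D2 C8.

99 D1 D2 C8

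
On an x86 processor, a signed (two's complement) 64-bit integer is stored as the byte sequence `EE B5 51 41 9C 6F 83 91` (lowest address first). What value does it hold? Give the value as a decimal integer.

-7961396999359449618

Little-endian: lowest address holds the least-significant byte.
Reassemble most-significant byte first: 91 83 6F 9C 41 51 B5 EE → 0x91836F9C4151B5EE.
Top bit is set, so as a signed 64-bit value this is 0x91836F9C4151B5EE − 2^64 = -7961396999359449618.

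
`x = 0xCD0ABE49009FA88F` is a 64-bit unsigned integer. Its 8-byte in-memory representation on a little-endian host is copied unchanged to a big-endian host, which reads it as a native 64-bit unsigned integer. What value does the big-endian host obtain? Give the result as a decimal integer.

Stored little-endian, the bytes at ascending addresses are 8F A8 9F 00 49 BE 0A CD.
Read back as big-endian, the last byte is least significant, giving 0x8FA89F0049BE0ACD.
0x8FA89F0049BE0ACD = 10351698567097092813.

10351698567097092813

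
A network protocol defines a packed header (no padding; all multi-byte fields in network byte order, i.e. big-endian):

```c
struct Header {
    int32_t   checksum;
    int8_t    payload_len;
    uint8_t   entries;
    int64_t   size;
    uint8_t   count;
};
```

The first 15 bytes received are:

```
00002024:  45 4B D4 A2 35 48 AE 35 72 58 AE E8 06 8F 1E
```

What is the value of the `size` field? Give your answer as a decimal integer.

-5893678812127295857

`size` follows `checksum` (4 B), `payload_len` (1 B), `entries` (1 B), so it starts at offset 4 + 1 + 1 = 6 and occupies 8 bytes.
Bytes at offsets 6..13: AE 35 72 58 AE E8 06 8F.
In big-endian order the high byte comes first in memory.
The bytes are already most-significant first: 0xAE357258AEE8068F.
Top bit is set, so as a signed 64-bit value this is 0xAE357258AEE8068F − 2^64 = -5893678812127295857.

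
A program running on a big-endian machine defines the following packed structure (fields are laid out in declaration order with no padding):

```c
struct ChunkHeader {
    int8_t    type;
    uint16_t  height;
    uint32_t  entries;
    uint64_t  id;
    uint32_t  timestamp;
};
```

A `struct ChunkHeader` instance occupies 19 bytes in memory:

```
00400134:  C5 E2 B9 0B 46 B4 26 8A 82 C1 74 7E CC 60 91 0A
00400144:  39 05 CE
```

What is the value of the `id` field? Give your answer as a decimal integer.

`id` follows `type` (1 B), `height` (2 B), `entries` (4 B), so it starts at offset 1 + 2 + 4 = 7 and occupies 8 bytes.
Bytes at offsets 7..14: 8A 82 C1 74 7E CC 60 91.
Big-endian: lowest address holds the most-significant byte.
The bytes are already most-significant first: 0x8A82C1747ECC6091.
0x8A82C1747ECC6091 = 9980752430294130833.

9980752430294130833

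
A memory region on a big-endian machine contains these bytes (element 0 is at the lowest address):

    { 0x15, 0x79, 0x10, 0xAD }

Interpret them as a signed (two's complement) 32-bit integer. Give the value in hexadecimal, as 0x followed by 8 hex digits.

0x157910AD

Big-endian stores the most-significant byte at the lowest address.
The bytes are already most-significant first: 0x157910AD.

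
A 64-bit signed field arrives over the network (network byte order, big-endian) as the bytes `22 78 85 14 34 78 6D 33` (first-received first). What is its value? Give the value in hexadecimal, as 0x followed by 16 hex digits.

Big-endian: lowest address holds the most-significant byte.
The bytes are already most-significant first: 0x2278851434786D33.

0x2278851434786D33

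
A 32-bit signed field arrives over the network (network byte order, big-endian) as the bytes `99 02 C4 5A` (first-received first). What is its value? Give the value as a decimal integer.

In big-endian order the high byte comes first in memory.
The bytes are already most-significant first: 0x9902C45A.
Top bit is set, so as a signed 32-bit value this is 0x9902C45A − 2^32 = -1727871910.

-1727871910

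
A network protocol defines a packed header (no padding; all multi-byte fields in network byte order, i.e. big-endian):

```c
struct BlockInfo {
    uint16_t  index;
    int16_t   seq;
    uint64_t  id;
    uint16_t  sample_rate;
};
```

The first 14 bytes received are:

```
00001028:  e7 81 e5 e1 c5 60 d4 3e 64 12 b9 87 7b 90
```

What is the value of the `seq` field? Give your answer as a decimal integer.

-6687

`seq` follows `index` (2 bytes), so it starts at byte offset 2 and occupies 2 bytes.
Bytes at offsets 2..3: E5 E1.
In big-endian order the high byte comes first in memory.
The bytes are already most-significant first: 0xE5E1.
Top bit is set, so as a signed 16-bit value this is 0xE5E1 − 2^16 = -6687.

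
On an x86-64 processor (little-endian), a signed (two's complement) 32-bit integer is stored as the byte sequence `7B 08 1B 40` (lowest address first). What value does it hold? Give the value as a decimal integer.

1075513467

In little-endian order the low byte comes first in memory.
Reassemble most-significant byte first: 40 1B 08 7B → 0x401B087B.
0x401B087B = 1075513467.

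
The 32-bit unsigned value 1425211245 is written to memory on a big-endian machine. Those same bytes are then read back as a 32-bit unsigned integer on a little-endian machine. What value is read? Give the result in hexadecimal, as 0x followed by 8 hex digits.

0x6DFFF254

1425211245 in 32-bit hexadecimal is 0x54F2FF6D.
Stored big-endian, the bytes at ascending addresses are 54 F2 FF 6D.
Read back as little-endian, the first byte is least significant, giving 0x6DFFF254.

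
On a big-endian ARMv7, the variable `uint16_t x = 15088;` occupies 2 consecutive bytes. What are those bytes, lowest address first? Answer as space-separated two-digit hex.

15088 in hexadecimal, padded to 16 bits, is 0x3AF0.
Split into bytes (most-significant first): 3A F0.
Big-endian: lowest address holds the most-significant byte.
So the memory order matches the most-significant-first order: 3A F0.

3A F0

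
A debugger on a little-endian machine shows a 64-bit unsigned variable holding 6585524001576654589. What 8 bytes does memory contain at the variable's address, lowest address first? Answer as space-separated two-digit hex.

6585524001576654589 in hexadecimal, padded to 64 bits, is 0x5B647B3015C916FD.
Split into bytes (most-significant first): 5B 64 7B 30 15 C9 16 FD.
Little-endian: lowest address holds the least-significant byte.
So at ascending addresses the bytes are FD 16 C9 15 30 7B 64 5B.

FD 16 C9 15 30 7B 64 5B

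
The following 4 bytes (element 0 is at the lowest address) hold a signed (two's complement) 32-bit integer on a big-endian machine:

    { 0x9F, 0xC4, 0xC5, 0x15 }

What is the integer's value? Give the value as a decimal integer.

-1614494443

In big-endian order the high byte comes first in memory.
The bytes are already most-significant first: 0x9FC4C515.
Top bit is set, so as a signed 32-bit value this is 0x9FC4C515 − 2^32 = -1614494443.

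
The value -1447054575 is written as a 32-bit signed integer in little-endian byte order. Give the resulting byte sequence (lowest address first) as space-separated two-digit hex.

11 B3 BF A9

Two's complement of -1447054575 in 32 bits: 1447054575 = 0x56404CEF; invert → 0xA9BFB310; add 1 → 0xA9BFB311.
Split into bytes (most-significant first): A9 BF B3 11.
Little-endian stores the least-significant byte at the lowest address.
So at ascending addresses the bytes are 11 B3 BF A9.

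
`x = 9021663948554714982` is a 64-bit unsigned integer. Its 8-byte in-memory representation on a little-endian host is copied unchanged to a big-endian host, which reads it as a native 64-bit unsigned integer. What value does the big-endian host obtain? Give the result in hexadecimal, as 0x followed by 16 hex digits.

9021663948554714982 in 64-bit hexadecimal is 0x7D33638FF88D3F66.
Stored little-endian, the bytes at ascending addresses are 66 3F 8D F8 8F 63 33 7D.
Read back as big-endian, the last byte is least significant, giving 0x663F8DF88F63337D.

0x663F8DF88F63337D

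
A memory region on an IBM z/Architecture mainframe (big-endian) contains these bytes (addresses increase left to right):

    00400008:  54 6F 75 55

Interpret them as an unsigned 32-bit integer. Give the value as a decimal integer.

In big-endian order the high byte comes first in memory.
The bytes are already most-significant first: 0x546F7555.
0x546F7555 = 1416590677.

1416590677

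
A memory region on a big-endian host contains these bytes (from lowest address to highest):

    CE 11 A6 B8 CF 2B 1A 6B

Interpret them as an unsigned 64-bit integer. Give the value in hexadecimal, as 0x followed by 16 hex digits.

Big-endian: lowest address holds the most-significant byte.
The bytes are already most-significant first: 0xCE11A6B8CF2B1A6B.

0xCE11A6B8CF2B1A6B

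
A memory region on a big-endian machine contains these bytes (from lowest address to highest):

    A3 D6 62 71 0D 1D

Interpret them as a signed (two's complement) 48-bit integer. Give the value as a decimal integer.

-101333806805731

Big-endian stores the most-significant byte at the lowest address.
The bytes are already most-significant first: 0xA3D662710D1D.
Top bit is set, so as a signed 48-bit value this is 0xA3D662710D1D − 2^48 = -101333806805731.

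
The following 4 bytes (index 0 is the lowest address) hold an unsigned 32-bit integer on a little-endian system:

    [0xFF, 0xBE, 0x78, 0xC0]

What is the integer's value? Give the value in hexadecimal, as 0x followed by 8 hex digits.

Little-endian stores the least-significant byte at the lowest address.
Reassemble most-significant byte first: C0 78 BE FF → 0xC078BEFF.

0xC078BEFF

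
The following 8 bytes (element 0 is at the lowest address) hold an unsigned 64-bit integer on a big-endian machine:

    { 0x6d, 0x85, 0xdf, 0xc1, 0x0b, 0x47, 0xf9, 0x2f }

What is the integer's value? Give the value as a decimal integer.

7891959942247610671

In big-endian order the high byte comes first in memory.
The bytes are already most-significant first: 0x6D85DFC10B47F92F.
0x6D85DFC10B47F92F = 7891959942247610671.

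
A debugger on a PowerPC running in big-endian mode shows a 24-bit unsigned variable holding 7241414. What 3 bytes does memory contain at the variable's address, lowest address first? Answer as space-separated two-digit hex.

7241414 in hexadecimal, padded to 24 bits, is 0x6E7EC6.
Split into bytes (most-significant first): 6E 7E C6.
In big-endian order the high byte comes first in memory.
So the memory order matches the most-significant-first order: 6E 7E C6.

6E 7E C6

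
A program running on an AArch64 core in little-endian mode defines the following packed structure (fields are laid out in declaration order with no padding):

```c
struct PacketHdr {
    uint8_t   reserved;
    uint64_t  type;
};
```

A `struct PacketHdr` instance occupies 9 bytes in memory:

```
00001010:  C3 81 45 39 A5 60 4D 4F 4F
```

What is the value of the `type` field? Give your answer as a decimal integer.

5714871529640641921

`type` follows `reserved` (1 byte), so it starts at byte offset 1 and occupies 8 bytes.
Bytes at offsets 1..8: 81 45 39 A5 60 4D 4F 4F.
In little-endian order the low byte comes first in memory.
Reassemble most-significant byte first: 4F 4F 4D 60 A5 39 45 81 → 0x4F4F4D60A5394581.
0x4F4F4D60A5394581 = 5714871529640641921.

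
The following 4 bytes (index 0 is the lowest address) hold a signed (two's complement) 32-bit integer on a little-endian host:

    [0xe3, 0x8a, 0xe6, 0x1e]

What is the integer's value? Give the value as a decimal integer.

518425315

Little-endian: lowest address holds the least-significant byte.
Reassemble most-significant byte first: 1E E6 8A E3 → 0x1EE68AE3.
0x1EE68AE3 = 518425315.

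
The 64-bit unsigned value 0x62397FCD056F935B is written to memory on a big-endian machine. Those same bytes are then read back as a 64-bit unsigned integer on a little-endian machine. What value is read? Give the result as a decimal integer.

6598739949741095266

Stored big-endian, the bytes at ascending addresses are 62 39 7F CD 05 6F 93 5B.
Read back as little-endian, the first byte is least significant, giving 0x5B936F05CD7F3962.
0x5B936F05CD7F3962 = 6598739949741095266.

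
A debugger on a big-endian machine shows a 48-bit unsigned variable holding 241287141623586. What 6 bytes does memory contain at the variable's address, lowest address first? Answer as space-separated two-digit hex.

241287141623586 in hexadecimal, padded to 48 bits, is 0xDB730A5D8722.
Split into bytes (most-significant first): DB 73 0A 5D 87 22.
Big-endian stores the most-significant byte at the lowest address.
So the memory order matches the most-significant-first order: DB 73 0A 5D 87 22.

DB 73 0A 5D 87 22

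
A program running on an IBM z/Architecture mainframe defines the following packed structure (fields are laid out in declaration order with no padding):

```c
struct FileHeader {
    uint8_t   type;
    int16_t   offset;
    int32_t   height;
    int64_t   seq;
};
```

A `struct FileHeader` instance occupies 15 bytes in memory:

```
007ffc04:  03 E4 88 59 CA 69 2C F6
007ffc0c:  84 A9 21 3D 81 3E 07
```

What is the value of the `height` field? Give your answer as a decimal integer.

`height` follows `type` (1 B), `offset` (2 B), so it starts at offset 1 + 2 = 3 and occupies 4 bytes.
Bytes at offsets 3..6: 59 CA 69 2C.
In big-endian order the high byte comes first in memory.
The bytes are already most-significant first: 0x59CA692C.
0x59CA692C = 1506437420.

1506437420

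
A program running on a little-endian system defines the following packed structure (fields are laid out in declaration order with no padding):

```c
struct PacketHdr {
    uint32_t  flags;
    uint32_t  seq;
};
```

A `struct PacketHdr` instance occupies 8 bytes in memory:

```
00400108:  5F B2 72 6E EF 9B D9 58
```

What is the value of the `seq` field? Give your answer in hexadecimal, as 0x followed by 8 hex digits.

0x58D99BEF

`seq` follows `flags` (4 bytes), so it starts at byte offset 4 and occupies 4 bytes.
Bytes at offsets 4..7: EF 9B D9 58.
In little-endian order the low byte comes first in memory.
Reassemble most-significant byte first: 58 D9 9B EF → 0x58D99BEF.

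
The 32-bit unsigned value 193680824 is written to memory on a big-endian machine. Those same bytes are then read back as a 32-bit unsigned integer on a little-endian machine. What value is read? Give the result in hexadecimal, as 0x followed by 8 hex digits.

193680824 in 32-bit hexadecimal is 0x0B8B55B8.
Stored big-endian, the bytes at ascending addresses are 0B 8B 55 B8.
Read back as little-endian, the first byte is least significant, giving 0xB8558B0B.

0xB8558B0B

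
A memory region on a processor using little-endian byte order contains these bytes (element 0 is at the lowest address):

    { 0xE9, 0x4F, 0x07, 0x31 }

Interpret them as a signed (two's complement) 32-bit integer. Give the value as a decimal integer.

Little-endian stores the least-significant byte at the lowest address.
Reassemble most-significant byte first: 31 07 4F E9 → 0x31074FE9.
0x31074FE9 = 822562793.

822562793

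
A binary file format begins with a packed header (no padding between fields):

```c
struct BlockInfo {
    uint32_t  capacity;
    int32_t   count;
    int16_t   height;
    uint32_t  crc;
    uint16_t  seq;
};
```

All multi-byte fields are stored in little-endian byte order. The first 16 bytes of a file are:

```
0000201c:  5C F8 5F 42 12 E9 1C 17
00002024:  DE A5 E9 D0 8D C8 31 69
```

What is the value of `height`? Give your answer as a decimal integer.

`height` follows `capacity` (4 B), `count` (4 B), so it starts at offset 4 + 4 = 8 and occupies 2 bytes.
Bytes at offsets 8..9: DE A5.
Little-endian: lowest address holds the least-significant byte.
Reassemble most-significant byte first: A5 DE → 0xA5DE.
Top bit is set, so as a signed 16-bit value this is 0xA5DE − 2^16 = -23074.

-23074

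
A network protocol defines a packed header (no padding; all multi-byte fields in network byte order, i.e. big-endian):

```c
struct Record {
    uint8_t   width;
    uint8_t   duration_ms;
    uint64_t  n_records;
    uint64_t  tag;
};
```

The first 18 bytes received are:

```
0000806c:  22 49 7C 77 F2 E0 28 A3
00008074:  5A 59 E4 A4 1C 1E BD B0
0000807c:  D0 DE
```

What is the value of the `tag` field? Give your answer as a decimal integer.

`tag` follows `width` (1 B), `duration_ms` (1 B), `n_records` (8 B), so it starts at offset 1 + 1 + 8 = 10 and occupies 8 bytes.
Bytes at offsets 10..17: E4 A4 1C 1E BD B0 D0 DE.
Big-endian: lowest address holds the most-significant byte.
The bytes are already most-significant first: 0xE4A41C1EBDB0D0DE.
0xE4A41C1EBDB0D0DE = 16475324255185195230.

16475324255185195230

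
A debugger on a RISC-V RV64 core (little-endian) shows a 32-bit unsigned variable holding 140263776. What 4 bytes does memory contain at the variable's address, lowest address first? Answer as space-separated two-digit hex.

140263776 in hexadecimal, padded to 32 bits, is 0x085C4160.
Split into bytes (most-significant first): 08 5C 41 60.
Little-endian: lowest address holds the least-significant byte.
So at ascending addresses the bytes are 60 41 5C 08.

60 41 5C 08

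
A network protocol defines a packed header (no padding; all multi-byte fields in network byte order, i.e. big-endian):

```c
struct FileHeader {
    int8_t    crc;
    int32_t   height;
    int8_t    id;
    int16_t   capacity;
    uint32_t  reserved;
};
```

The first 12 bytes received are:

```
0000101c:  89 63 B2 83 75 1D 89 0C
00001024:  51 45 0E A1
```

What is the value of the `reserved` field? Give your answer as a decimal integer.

1363480225

`reserved` follows `crc` (1 B), `height` (4 B), `id` (1 B), `capacity` (2 B), so it starts at offset 1 + 4 + 1 + 2 = 8 and occupies 4 bytes.
Bytes at offsets 8..11: 51 45 0E A1.
In big-endian order the high byte comes first in memory.
The bytes are already most-significant first: 0x51450EA1.
0x51450EA1 = 1363480225.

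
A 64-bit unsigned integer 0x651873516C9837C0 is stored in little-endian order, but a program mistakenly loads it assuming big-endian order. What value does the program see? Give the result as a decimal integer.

Stored little-endian, the bytes at ascending addresses are C0 37 98 6C 51 73 18 65.
Read back as big-endian, the last byte is least significant, giving 0xC037986C51731865.
0xC037986C51731865 = 13850706769991637093.

13850706769991637093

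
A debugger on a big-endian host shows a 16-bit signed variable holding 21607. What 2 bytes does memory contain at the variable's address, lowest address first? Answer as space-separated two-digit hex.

54 67

21607 in hexadecimal, padded to 16 bits, is 0x5467.
Split into bytes (most-significant first): 54 67.
Big-endian stores the most-significant byte at the lowest address.
So the memory order matches the most-significant-first order: 54 67.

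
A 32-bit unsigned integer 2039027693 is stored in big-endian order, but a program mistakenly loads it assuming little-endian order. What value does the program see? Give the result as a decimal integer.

2039027693 in 32-bit hexadecimal is 0x798917ED.
Stored big-endian, the bytes at ascending addresses are 79 89 17 ED.
Read back as little-endian, the first byte is least significant, giving 0xED178979.
0xED178979 = 3977742713.

3977742713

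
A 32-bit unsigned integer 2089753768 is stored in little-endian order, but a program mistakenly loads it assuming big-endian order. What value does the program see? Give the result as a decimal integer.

2820444028

2089753768 in 32-bit hexadecimal is 0x7C8F1CA8.
Stored little-endian, the bytes at ascending addresses are A8 1C 8F 7C.
Read back as big-endian, the last byte is least significant, giving 0xA81C8F7C.
0xA81C8F7C = 2820444028.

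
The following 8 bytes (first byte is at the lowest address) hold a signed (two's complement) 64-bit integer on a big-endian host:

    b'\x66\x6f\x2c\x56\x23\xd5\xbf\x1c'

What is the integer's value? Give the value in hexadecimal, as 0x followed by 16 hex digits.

0x666F2C5623D5BF1C

In big-endian order the high byte comes first in memory.
The bytes are already most-significant first: 0x666F2C5623D5BF1C.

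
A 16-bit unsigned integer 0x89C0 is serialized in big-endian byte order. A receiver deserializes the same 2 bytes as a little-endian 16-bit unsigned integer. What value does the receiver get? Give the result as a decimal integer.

49289

Stored big-endian, the bytes at ascending addresses are 89 C0.
Read back as little-endian, the first byte is least significant, giving 0xC089.
0xC089 = 49289.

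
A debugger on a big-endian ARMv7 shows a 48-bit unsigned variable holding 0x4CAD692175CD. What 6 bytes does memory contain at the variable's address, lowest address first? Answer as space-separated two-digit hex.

4C AD 69 21 75 CD

Split into bytes (most-significant first): 4C AD 69 21 75 CD.
Big-endian stores the most-significant byte at the lowest address.
So the memory order matches the most-significant-first order: 4C AD 69 21 75 CD.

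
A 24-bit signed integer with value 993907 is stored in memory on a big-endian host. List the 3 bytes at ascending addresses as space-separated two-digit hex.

0F 2A 73

993907 in hexadecimal, padded to 24 bits, is 0x0F2A73.
Split into bytes (most-significant first): 0F 2A 73.
In big-endian order the high byte comes first in memory.
So the memory order matches the most-significant-first order: 0F 2A 73.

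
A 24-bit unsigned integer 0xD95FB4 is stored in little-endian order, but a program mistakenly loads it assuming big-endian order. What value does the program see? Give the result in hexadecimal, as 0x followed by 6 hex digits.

Stored little-endian, the bytes at ascending addresses are B4 5F D9.
Read back as big-endian, the last byte is least significant, giving 0xB45FD9.

0xB45FD9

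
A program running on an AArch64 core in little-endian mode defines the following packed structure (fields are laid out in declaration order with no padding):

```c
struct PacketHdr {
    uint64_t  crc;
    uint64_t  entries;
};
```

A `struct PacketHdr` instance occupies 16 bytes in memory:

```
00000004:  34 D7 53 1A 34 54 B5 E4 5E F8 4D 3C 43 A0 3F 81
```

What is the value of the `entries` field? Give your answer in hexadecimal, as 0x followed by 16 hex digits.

`entries` follows `crc` (8 bytes), so it starts at byte offset 8 and occupies 8 bytes.
Bytes at offsets 8..15: 5E F8 4D 3C 43 A0 3F 81.
In little-endian order the low byte comes first in memory.
Reassemble most-significant byte first: 81 3F A0 43 3C 4D F8 5E → 0x813FA0433C4DF85E.

0x813FA0433C4DF85E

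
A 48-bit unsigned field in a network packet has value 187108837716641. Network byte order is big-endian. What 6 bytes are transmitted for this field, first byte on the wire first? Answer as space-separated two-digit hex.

187108837716641 in hexadecimal, padded to 48 bits, is 0xAA2CABCE72A1.
Split into bytes (most-significant first): AA 2C AB CE 72 A1.
In big-endian order the high byte comes first in memory.
So the memory order matches the most-significant-first order: AA 2C AB CE 72 A1.

AA 2C AB CE 72 A1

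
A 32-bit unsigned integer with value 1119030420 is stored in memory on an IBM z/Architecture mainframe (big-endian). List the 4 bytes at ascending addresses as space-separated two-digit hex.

1119030420 in hexadecimal, padded to 32 bits, is 0x42B30C94.
Split into bytes (most-significant first): 42 B3 0C 94.
In big-endian order the high byte comes first in memory.
So the memory order matches the most-significant-first order: 42 B3 0C 94.

42 B3 0C 94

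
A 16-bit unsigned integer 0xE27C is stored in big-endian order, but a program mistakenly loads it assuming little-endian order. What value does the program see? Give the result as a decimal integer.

Stored big-endian, the bytes at ascending addresses are E2 7C.
Read back as little-endian, the first byte is least significant, giving 0x7CE2.
0x7CE2 = 31970.

31970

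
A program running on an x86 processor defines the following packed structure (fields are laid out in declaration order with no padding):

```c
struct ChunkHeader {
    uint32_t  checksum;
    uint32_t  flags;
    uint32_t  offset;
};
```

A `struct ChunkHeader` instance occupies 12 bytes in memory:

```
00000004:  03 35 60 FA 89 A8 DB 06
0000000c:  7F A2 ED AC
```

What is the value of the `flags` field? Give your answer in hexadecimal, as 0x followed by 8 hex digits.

`flags` follows `checksum` (4 bytes), so it starts at byte offset 4 and occupies 4 bytes.
Bytes at offsets 4..7: 89 A8 DB 06.
Little-endian stores the least-significant byte at the lowest address.
Reassemble most-significant byte first: 06 DB A8 89 → 0x06DBA889.

0x06DBA889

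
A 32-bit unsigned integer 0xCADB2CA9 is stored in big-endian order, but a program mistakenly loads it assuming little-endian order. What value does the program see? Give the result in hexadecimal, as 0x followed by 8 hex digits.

Stored big-endian, the bytes at ascending addresses are CA DB 2C A9.
Read back as little-endian, the first byte is least significant, giving 0xA92CDBCA.

0xA92CDBCA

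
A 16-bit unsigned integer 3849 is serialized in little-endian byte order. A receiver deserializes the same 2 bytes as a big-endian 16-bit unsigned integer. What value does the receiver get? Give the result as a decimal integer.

2319

3849 in 16-bit hexadecimal is 0x0F09.
Stored little-endian, the bytes at ascending addresses are 09 0F.
Read back as big-endian, the last byte is least significant, giving 0x090F.
0x090F = 2319.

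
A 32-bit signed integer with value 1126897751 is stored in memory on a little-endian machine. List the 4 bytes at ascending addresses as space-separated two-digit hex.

57 18 2B 43

1126897751 in hexadecimal, padded to 32 bits, is 0x432B1857.
Split into bytes (most-significant first): 43 2B 18 57.
Little-endian: lowest address holds the least-significant byte.
So at ascending addresses the bytes are 57 18 2B 43.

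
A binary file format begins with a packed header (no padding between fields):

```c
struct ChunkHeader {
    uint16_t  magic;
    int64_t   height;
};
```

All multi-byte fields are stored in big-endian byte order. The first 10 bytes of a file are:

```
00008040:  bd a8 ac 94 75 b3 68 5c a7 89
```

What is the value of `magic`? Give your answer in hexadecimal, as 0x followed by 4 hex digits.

0xBDA8

`magic` is the first field, at byte offset 0, occupying 2 bytes.
Bytes at offsets 0..1: BD A8.
In big-endian order the high byte comes first in memory.
The bytes are already most-significant first: 0xBDA8.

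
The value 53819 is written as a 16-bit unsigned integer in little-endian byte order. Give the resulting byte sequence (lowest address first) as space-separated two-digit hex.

53819 in hexadecimal, padded to 16 bits, is 0xD23B.
Split into bytes (most-significant first): D2 3B.
In little-endian order the low byte comes first in memory.
So at ascending addresses the bytes are 3B D2.

3B D2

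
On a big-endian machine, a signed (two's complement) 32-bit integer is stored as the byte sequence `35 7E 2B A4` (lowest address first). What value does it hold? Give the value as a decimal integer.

897461156

In big-endian order the high byte comes first in memory.
The bytes are already most-significant first: 0x357E2BA4.
0x357E2BA4 = 897461156.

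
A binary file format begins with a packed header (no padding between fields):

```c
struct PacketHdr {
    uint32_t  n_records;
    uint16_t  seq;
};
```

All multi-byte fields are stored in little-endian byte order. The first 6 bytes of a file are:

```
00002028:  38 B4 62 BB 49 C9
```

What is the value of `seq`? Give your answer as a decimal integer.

`seq` follows `n_records` (4 bytes), so it starts at byte offset 4 and occupies 2 bytes.
Bytes at offsets 4..5: 49 C9.
In little-endian order the low byte comes first in memory.
Reassemble most-significant byte first: C9 49 → 0xC949.
0xC949 = 51529.

51529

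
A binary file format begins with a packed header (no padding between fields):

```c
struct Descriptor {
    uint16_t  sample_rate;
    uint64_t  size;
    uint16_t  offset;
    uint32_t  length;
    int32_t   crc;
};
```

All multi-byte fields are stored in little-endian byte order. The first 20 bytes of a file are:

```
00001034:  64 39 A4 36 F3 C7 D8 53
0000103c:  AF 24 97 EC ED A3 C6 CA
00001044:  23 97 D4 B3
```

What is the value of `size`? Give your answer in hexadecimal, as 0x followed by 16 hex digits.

`size` follows `sample_rate` (2 bytes), so it starts at byte offset 2 and occupies 8 bytes.
Bytes at offsets 2..9: A4 36 F3 C7 D8 53 AF 24.
In little-endian order the low byte comes first in memory.
Reassemble most-significant byte first: 24 AF 53 D8 C7 F3 36 A4 → 0x24AF53D8C7F336A4.

0x24AF53D8C7F336A4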